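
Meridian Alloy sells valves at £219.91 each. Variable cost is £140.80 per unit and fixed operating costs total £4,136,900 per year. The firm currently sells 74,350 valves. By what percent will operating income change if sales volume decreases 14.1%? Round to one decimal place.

-47.5%

Total contribution margin = 74,350 × £79.11 = £5,881,828.50.
Operating income = contribution − fixed costs = £5,881,828.50 − £4,136,900 = £1,744,928.50.
DOL = contribution ÷ EBIT = £5,881,828.50 ÷ £1,744,928.50 = 3.3708.
So EBIT moves 3.3708 × (-14.1%) = -47.5%.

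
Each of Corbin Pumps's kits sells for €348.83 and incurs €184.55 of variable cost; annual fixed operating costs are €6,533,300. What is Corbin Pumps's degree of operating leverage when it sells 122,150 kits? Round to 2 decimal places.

At 122,150 units, contribution = 122,150 × €164.28 = €20,066,802.00.
EBIT = €20,066,802.00 − €6,533,300 = €13,533,502.00.
So DOL = total CM / EBIT = €20,066,802.00 / €13,533,502.00 = 1.4828.

1.48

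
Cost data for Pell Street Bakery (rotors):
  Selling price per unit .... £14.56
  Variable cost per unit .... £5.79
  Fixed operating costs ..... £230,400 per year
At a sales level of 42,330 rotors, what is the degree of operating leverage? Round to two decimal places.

At 42,330 units, contribution = 42,330 × £8.77 = £371,234.10.
Operating income = contribution − fixed costs = £371,234.10 − £230,400 = £140,834.10.
Degree of operating leverage = £371,234.10 / £140,834.10 = 2.6360.

2.64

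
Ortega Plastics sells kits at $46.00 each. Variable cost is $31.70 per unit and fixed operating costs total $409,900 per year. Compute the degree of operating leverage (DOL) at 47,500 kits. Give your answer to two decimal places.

2.52

At 47,500 units, contribution = 47,500 × $14.30 = $679,250.00.
Subtracting fixed costs: EBIT = $679,250.00 − $409,900 = $269,350.00.
Degree of operating leverage = $679,250.00 / $269,350.00 = 2.5218.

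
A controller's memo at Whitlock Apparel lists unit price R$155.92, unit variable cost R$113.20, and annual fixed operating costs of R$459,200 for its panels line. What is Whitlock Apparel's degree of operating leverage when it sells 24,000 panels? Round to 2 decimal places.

Contribution at this volume is 24,000 × R$42.72 = R$1,025,280.00.
Subtracting fixed costs: EBIT = R$1,025,280.00 − R$459,200 = R$566,080.00.
DOL = contribution ÷ EBIT = R$1,025,280.00 ÷ R$566,080.00 = 1.8112.

1.81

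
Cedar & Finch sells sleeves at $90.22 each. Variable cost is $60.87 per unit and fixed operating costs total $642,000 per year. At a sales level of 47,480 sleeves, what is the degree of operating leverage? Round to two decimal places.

1.85

Contribution at this volume is 47,480 × $29.35 = $1,393,538.00.
Subtracting fixed costs: EBIT = $1,393,538.00 − $642,000 = $751,538.00.
So DOL = total CM / EBIT = $1,393,538.00 / $751,538.00 = 1.8542.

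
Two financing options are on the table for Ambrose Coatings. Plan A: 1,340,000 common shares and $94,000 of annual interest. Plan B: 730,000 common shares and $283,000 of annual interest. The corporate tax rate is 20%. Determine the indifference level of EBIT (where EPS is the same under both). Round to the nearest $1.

At indifference, (EBIT − 94,000)(1 − t)/1,340,000 = (EBIT − 283,000)(1 − t)/730,000.
The (1 − t) factor cancels: (EBIT − 94,000) × 730,000 = (EBIT − 283,000) × 1,340,000.
Solving, EBIT = (283,000·1,340,000 − 94,000·730,000) / (1,340,000 − 730,000) = 310,600,000,000 / 610,000 = 509,180.33.

$509,180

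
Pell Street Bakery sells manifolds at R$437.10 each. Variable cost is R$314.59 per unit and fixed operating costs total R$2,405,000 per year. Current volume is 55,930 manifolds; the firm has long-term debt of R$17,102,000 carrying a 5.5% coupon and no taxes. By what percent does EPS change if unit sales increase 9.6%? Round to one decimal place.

+18.8%

Total contribution margin = 55,930 × R$122.51 = R$6,851,984.30.
Operating income = contribution − fixed costs = R$6,851,984.30 − R$2,405,000 = R$4,446,984.30.
After interest of R$940,610.00, pre-tax earnings = R$3,506,374.30.
DCL = total CM / (EBIT − I) = R$6,851,984.30 / R$3,506,374.30 = 1.9542.
EPS therefore changes by 1.9542 × (+9.6%) = +18.8%.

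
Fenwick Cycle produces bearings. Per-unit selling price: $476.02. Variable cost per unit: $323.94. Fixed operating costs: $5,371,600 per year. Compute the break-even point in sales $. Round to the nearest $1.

$16,813,447

Contribution margin per unit = $476.02 − $323.94 = $152.08, a CM ratio of $152.08 ÷ $476.02 = 0.3195.
Break-even revenue = fixed costs × price ÷ CM = $5,371,600 × $476.02 ÷ $152.08 = $16,813,447.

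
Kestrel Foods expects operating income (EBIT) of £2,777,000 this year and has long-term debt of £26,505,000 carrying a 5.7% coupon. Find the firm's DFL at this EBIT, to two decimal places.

2.19

Interest = £1,510,785.00.
DFL = EBIT ÷ (EBIT − I) = £2,777,000 ÷ (£2,777,000 − £1,510,785.00) = £2,777,000 ÷ £1,266,215.00 = 2.1932.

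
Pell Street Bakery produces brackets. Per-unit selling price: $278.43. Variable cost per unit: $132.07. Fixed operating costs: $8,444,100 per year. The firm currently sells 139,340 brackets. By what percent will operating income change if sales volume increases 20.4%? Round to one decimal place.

+34.8%

Total contribution margin = 139,340 × $146.36 = $20,393,802.40.
Operating income = contribution − fixed costs = $20,393,802.40 − $8,444,100 = $11,949,702.40.
Degree of operating leverage = $20,393,802.40 / $11,949,702.40 = 1.7066.
So EBIT moves 1.7066 × (+20.4%) = +34.8%.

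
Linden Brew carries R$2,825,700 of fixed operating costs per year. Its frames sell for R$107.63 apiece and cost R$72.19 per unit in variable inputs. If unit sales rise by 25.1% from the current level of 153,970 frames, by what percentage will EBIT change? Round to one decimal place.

+52.1%

At 153,970 units, contribution = 153,970 × R$35.44 = R$5,456,696.80.
Operating income = contribution − fixed costs = R$5,456,696.80 − R$2,825,700 = R$2,630,996.80.
DOL = contribution ÷ EBIT = R$5,456,696.80 ÷ R$2,630,996.80 = 2.0740.
%ΔEBIT = DOL × %ΔSales = 2.0740 × +25.1% = +52.1%.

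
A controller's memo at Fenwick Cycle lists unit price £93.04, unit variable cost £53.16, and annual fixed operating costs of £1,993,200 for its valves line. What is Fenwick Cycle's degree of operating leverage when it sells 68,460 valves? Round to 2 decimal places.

At 68,460 units, contribution = 68,460 × £39.88 = £2,730,184.80.
Operating income = contribution − fixed costs = £2,730,184.80 − £1,993,200 = £736,984.80.
So DOL = total CM / EBIT = £2,730,184.80 / £736,984.80 = 3.7045.

3.70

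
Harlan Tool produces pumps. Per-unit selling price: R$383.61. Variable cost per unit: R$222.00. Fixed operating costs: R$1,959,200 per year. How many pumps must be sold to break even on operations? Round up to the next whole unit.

Each unit contributes R$383.61 − R$222.00 = R$161.61.
Break-even Q = R$1,959,200 / R$161.61 = 12,123.01 → 12,124 pumps.

12,124 pumps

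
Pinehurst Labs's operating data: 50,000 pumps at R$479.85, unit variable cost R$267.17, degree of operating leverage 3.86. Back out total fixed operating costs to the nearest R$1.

R$7,879,078

Total contribution margin = 50,000 × R$212.68 = R$10,634,000.00.
Since DOL = CM ÷ EBIT, EBIT = R$10,634,000.00 ÷ 3.86 = R$2,754,922.28.
And FC = contribution − EBIT = R$10,634,000.00 − R$2,754,922.28 = R$7,879,078.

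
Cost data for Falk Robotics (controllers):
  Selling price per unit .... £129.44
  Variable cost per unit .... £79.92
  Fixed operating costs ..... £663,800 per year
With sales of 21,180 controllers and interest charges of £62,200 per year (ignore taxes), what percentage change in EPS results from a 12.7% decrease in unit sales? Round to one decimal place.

-41.3%

Total contribution margin = 21,180 × £49.52 = £1,048,833.60.
Operating income = contribution − fixed costs = £1,048,833.60 − £663,800 = £385,033.60.
Interest = £62,200.00, so EBIT − I = £322,833.60.
Degree of combined leverage = contribution ÷ (EBIT − I) = £1,048,833.60 ÷ £322,833.60 = 3.2488.
%ΔEPS = DCL × %ΔSales = 3.2488 × -12.7% = -41.3%.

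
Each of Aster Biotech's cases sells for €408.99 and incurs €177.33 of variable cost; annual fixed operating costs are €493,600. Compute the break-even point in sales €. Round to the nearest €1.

CM per unit = €408.99 − €177.33 = €231.66; CM ratio = €231.66 / €408.99 = 0.5664.
Break-even sales = FC ÷ CM ratio = €493,600 × €408.99 / €231.66 = €871,439.

€871,439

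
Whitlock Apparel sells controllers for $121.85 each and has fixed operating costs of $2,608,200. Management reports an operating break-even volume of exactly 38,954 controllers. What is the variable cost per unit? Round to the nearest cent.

$54.89

Contribution per unit must be FC / Q = $2,608,200 / 38,954 = $66.9559.
Hence VC = price − CM = $121.85 − $66.9559 = $54.89.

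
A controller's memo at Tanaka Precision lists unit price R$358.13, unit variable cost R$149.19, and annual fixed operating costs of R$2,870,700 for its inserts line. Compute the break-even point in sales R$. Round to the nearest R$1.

Contribution margin per unit = R$358.13 − R$149.19 = R$208.94, a CM ratio of R$208.94 ÷ R$358.13 = 0.5834.
Break-even revenue = fixed costs × price ÷ CM = R$2,870,700 × R$358.13 ÷ R$208.94 = R$4,920,474.

R$4,920,474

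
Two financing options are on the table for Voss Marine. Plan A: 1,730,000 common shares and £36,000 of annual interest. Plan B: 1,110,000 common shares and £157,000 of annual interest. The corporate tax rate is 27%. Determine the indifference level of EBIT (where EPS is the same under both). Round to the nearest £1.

£373,629

At indifference, (EBIT − 36,000)(1 − t)/1,730,000 = (EBIT − 157,000)(1 − t)/1,110,000.
Cancelling (1 − t) and cross-multiplying: 1,110,000·(EBIT − 36,000) = 1,730,000·(EBIT − 157,000).
Solving, EBIT = (157,000·1,730,000 − 36,000·1,110,000) / (1,730,000 − 1,110,000) = 231,650,000,000 / 620,000 = 373,629.03.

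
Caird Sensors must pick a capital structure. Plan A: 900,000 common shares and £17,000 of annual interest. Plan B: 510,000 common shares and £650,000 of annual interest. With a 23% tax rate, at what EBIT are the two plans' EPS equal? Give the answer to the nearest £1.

Set EPS_A = EPS_B: (EBIT − £17,000)(1 − 0.23) ÷ 900,000 = (EBIT − £650,000)(1 − 0.23) ÷ 510,000.
Cancelling (1 − t) and cross-multiplying: 510,000·(EBIT − 17,000) = 900,000·(EBIT − 650,000).
Solving, EBIT = (650,000·900,000 − 17,000·510,000) / (900,000 − 510,000) = 576,330,000,000 / 390,000 = 1,477,769.23.

£1,477,769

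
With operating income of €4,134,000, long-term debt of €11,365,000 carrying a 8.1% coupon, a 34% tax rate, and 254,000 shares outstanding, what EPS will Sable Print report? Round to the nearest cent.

€8.35

Pre-tax income = €4,134,000 − €920,565.00 = €3,213,435.00.
Net income = €3,213,435.00 × (1 − 0.34) = €2,120,867.10.
Per share: €2,120,867.10 / 254,000 shares = €8.35.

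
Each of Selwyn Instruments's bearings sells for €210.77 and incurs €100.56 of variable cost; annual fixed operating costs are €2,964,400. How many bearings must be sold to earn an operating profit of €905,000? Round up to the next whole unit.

Contribution margin per unit = €210.77 − €100.56 = €110.21.
Required volume = (fixed costs + target profit) ÷ CM = (€2,964,400 + €905,000) ÷ €110.21 = 35,109.34, so 35,110 bearings.

35,110 bearings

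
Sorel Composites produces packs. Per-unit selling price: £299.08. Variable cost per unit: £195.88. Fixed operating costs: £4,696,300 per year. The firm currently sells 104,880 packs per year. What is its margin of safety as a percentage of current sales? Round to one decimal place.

Contribution margin per unit = £299.08 − £195.88 = £103.20. Break-even units = £4,696,300 ÷ £103.20 = 45,506.78; break-even revenue = 45,506.78 × £299.08 = £13,610,168.64.
Actual sales revenue = 104,880 × £299.08 = £31,367,510.40.
Margin of safety = (£31,367,510.40 − £13,610,168.64) ÷ £31,367,510.40 = 56.6%.

56.6%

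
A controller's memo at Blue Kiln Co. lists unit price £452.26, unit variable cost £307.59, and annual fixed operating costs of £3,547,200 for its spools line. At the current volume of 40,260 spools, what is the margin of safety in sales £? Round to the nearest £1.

£7,118,911

Unit CM = price − variable cost = £452.26 − £307.59 = £144.67. Break-even units = £3,547,200 ÷ £144.67 = 24,519.25; break-even revenue = 24,519.25 × £452.26 = £11,089,076.33.
Current sales = 40,260 × £452.26 = £18,207,987.60.
Margin of safety = £18,207,987.60 − £11,089,076.33 = £7,118,911.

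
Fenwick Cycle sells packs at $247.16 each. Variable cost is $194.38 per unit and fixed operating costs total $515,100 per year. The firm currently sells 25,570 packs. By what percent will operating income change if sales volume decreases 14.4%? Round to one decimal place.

-23.3%

Contribution at this volume is 25,570 × $52.78 = $1,349,584.60.
Operating income = contribution − fixed costs = $1,349,584.60 − $515,100 = $834,484.60.
Degree of operating leverage = $1,349,584.60 / $834,484.60 = 1.6173.
%ΔEBIT = DOL × %ΔSales = 1.6173 × -14.4% = -23.3%.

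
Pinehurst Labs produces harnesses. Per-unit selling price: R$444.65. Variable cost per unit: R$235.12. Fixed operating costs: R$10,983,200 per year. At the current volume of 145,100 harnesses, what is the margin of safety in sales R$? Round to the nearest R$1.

Contribution margin per unit = R$444.65 − R$235.12 = R$209.53. Break-even units = R$10,983,200 ÷ R$209.53 = 52,418.27; break-even revenue = 52,418.27 × R$444.65 = R$23,307,783.52.
Current sales = 145,100 × R$444.65 = R$64,518,715.00.
Margin of safety = R$64,518,715.00 − R$23,307,783.52 = R$41,210,931.

R$41,210,931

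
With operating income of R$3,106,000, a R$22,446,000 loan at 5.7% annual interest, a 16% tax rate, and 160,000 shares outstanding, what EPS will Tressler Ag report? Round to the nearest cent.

R$9.59

Pre-tax income = R$3,106,000 − R$1,279,422.00 = R$1,826,578.00.
After tax at 16%: net income = R$1,826,578.00 × 0.84 = R$1,534,325.52.
EPS = R$1,534,325.52 ÷ 160,000 = R$9.59.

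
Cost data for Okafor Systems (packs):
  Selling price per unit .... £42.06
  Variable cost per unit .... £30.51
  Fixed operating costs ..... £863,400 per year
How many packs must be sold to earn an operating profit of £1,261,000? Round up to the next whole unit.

Contribution margin per unit = £42.06 − £30.51 = £11.55.
Units = (FC + target) / CM = (£863,400 + £1,261,000) / £11.55 = 183,930.74, so 183,931 packs.

183,931 packs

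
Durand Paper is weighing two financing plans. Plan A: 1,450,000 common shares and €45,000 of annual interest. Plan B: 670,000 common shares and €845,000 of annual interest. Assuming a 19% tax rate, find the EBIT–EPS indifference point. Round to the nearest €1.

At indifference, (EBIT − 45,000)(1 − t)/1,450,000 = (EBIT − 845,000)(1 − t)/670,000.
The (1 − t) factor cancels: (EBIT − 45,000) × 670,000 = (EBIT − 845,000) × 1,450,000.
EBIT × (1,450,000 − 670,000) = 845,000 × 1,450,000 − 45,000 × 670,000 = 1,195,100,000,000, so EBIT = 1,195,100,000,000 ÷ 780,000 = 1,532,179.49.

€1,532,179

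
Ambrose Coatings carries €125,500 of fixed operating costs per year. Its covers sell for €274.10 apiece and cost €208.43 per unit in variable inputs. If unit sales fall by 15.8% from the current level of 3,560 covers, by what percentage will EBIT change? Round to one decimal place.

At 3,560 units, contribution = 3,560 × €65.67 = €233,785.20.
EBIT = €233,785.20 − €125,500 = €108,285.20.
DOL = contribution ÷ EBIT = €233,785.20 ÷ €108,285.20 = 2.1590.
Operating income changes by 2.1590 × -15.8% = -34.1%.

-34.1%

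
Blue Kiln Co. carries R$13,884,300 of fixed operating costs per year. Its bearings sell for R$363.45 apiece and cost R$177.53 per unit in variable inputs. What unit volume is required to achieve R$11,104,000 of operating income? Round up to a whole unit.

134,404 bearings

Each unit contributes R$363.45 − R$177.53 = R$185.92.
Need Q such that Q × R$185.92 − R$13,884,300 = R$11,104,000, i.e. Q = R$24,988,300 / R$185.92 = 134,403.51 → 134,404.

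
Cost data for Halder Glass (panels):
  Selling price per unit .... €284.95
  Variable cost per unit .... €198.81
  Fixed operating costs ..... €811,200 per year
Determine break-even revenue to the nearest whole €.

CM per unit = €284.95 − €198.81 = €86.14; CM ratio = €86.14 / €284.95 = 0.3023.
Break-even sales = FC ÷ CM ratio = €811,200 × €284.95 / €86.14 = €2,683,439.

€2,683,439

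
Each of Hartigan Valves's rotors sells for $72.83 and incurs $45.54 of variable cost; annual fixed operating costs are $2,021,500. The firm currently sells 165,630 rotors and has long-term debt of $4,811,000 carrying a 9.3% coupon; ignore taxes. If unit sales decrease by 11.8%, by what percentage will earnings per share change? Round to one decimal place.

At 165,630 units, contribution = 165,630 × $27.29 = $4,520,042.70.
Operating income = contribution − fixed costs = $4,520,042.70 − $2,021,500 = $2,498,542.70.
Interest = $447,423.00, so EBIT − I = $2,051,119.70.
Degree of combined leverage = contribution ÷ (EBIT − I) = $4,520,042.70 ÷ $2,051,119.70 = 2.2037.
%ΔEPS = DCL × %ΔSales = 2.2037 × -11.8% = -26.0%.

-26.0%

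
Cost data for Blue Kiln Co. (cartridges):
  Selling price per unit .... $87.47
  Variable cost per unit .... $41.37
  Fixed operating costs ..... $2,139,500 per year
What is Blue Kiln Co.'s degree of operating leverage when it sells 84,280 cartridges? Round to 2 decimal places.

At 84,280 units, contribution = 84,280 × $46.10 = $3,885,308.00.
EBIT = $3,885,308.00 − $2,139,500 = $1,745,808.00.
Degree of operating leverage = $3,885,308.00 / $1,745,808.00 = 2.2255.

2.23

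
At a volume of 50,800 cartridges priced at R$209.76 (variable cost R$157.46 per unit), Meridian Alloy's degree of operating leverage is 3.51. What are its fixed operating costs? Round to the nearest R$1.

R$1,899,906

At 50,800 units, contribution = 50,800 × R$52.30 = R$2,656,840.00.
DOL = contribution / EBIT, so EBIT = R$2,656,840.00 / 3.51 = R$756,934.47.
Fixed costs = CM − EBIT = R$2,656,840.00 − R$756,934.47 = R$1,899,906.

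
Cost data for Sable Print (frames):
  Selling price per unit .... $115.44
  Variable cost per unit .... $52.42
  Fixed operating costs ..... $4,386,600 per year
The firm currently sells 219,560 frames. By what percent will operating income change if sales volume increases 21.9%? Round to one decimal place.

+32.1%

At 219,560 units, contribution = 219,560 × $63.02 = $13,836,671.20.
Subtracting fixed costs: EBIT = $13,836,671.20 − $4,386,600 = $9,450,071.20.
Degree of operating leverage = $13,836,671.20 / $9,450,071.20 = 1.4642.
%ΔEBIT = DOL × %ΔSales = 1.4642 × +21.9% = +32.1%.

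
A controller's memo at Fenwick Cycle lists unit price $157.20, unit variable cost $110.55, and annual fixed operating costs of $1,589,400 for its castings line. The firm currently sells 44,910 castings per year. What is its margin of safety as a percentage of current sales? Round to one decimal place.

Contribution margin per unit = $157.20 − $110.55 = $46.65. Break-even units = $1,589,400 ÷ $46.65 = 34,070.74; break-even revenue = 34,070.74 × $157.20 = $5,355,920.26.
Current sales = 44,910 × $157.20 = $7,059,852.00.
Margin of safety = ($7,059,852.00 − $5,355,920.26) ÷ $7,059,852.00 = 24.1%.

24.1%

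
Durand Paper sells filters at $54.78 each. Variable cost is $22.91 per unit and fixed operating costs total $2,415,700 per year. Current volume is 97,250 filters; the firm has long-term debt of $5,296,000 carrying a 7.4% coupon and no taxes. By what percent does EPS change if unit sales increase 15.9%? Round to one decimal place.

At 97,250 units, contribution = 97,250 × $31.87 = $3,099,357.50.
Subtracting fixed costs: EBIT = $3,099,357.50 − $2,415,700 = $683,657.50.
After interest of $391,904.00, pre-tax earnings = $291,753.50.
Degree of combined leverage = contribution ÷ (EBIT − I) = $3,099,357.50 ÷ $291,753.50 = 10.6232.
%ΔEPS = DCL × %ΔSales = 10.6232 × +15.9% = +168.9%.

+168.9%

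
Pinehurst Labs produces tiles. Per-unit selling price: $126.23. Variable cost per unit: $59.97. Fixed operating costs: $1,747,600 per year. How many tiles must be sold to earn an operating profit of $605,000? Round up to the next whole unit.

Each unit contributes $126.23 − $59.97 = $66.26.
Required volume = (fixed costs + target profit) ÷ CM = ($1,747,600 + $605,000) ÷ $66.26 = 35,505.58, so 35,506 tiles.

35,506 tiles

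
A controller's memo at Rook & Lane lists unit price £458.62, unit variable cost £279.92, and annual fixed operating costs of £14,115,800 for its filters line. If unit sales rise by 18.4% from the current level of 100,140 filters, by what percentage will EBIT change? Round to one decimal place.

+87.1%

At 100,140 units, contribution = 100,140 × £178.70 = £17,895,018.00.
Subtracting fixed costs: EBIT = £17,895,018.00 − £14,115,800 = £3,779,218.00.
Degree of operating leverage = £17,895,018.00 / £3,779,218.00 = 4.7351.
Operating income changes by 4.7351 × +18.4% = +87.1%.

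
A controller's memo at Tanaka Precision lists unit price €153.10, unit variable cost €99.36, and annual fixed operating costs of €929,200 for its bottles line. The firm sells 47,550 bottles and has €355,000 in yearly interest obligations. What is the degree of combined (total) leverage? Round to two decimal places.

2.01

At 47,550 units, contribution = 47,550 × €53.74 = €2,555,337.00.
EBIT = €2,555,337.00 − €929,200 = €1,626,137.00. Interest = €355,000.00.
DOL = €2,555,337.00 ÷ €1,626,137.00 = 1.5714; DFL = €1,626,137.00 ÷ €1,271,137.00 = 1.2793.
DCL = DOL × DFL = 1.5714 × 1.2793 = 2.0103.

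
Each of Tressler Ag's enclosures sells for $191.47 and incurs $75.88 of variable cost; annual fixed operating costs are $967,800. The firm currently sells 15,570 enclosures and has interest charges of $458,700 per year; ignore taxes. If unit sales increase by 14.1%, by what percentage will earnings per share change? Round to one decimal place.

At 15,570 units, contribution = 15,570 × $115.59 = $1,799,736.30.
Operating income = contribution − fixed costs = $1,799,736.30 − $967,800 = $831,936.30.
After interest of $458,700.00, pre-tax earnings = $373,236.30.
DCL = total CM / (EBIT − I) = $1,799,736.30 / $373,236.30 = 4.8220.
EPS therefore changes by 4.8220 × (+14.1%) = +68.0%.

+68.0%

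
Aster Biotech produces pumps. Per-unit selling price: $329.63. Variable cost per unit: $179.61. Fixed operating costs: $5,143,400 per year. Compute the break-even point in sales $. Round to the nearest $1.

CM per unit = $329.63 − $179.61 = $150.02; CM ratio = $150.02 / $329.63 = 0.4551.
Break-even sales = FC ÷ CM ratio = $5,143,400 × $329.63 / $150.02 = $11,301,286.

$11,301,286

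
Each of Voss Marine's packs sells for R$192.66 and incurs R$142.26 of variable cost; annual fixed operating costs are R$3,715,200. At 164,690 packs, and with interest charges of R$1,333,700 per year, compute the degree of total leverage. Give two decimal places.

Total contribution margin = 164,690 × R$50.40 = R$8,300,376.00.
Operating income = contribution − fixed costs = R$8,300,376.00 − R$3,715,200 = R$4,585,176.00. Interest = R$1,333,700.00.
DOL = R$8,300,376.00 ÷ R$4,585,176.00 = 1.8103; DFL = R$4,585,176.00 ÷ R$3,251,476.00 = 1.4102.
Combined leverage = 1.8103 × 1.4102 = 2.5529.

2.55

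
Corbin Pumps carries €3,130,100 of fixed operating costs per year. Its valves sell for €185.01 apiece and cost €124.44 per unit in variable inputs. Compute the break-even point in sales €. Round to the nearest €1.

Contribution margin per unit = €185.01 − €124.44 = €60.57, a CM ratio of €60.57 ÷ €185.01 = 0.3274.
Break-even sales = FC ÷ CM ratio = €3,130,100 × €185.01 / €60.57 = €9,560,835.

€9,560,835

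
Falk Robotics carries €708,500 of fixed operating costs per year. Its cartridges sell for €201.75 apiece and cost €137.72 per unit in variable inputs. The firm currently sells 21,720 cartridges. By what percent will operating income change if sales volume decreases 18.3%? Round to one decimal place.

Contribution at this volume is 21,720 × €64.03 = €1,390,731.60.
Subtracting fixed costs: EBIT = €1,390,731.60 − €708,500 = €682,231.60.
So DOL = total CM / EBIT = €1,390,731.60 / €682,231.60 = 2.0385.
%ΔEBIT = DOL × %ΔSales = 2.0385 × -18.3% = -37.3%.

-37.3%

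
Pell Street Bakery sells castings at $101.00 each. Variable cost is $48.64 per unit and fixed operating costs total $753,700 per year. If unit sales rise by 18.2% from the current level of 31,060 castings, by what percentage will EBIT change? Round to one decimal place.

Total contribution margin = 31,060 × $52.36 = $1,626,301.60.
Operating income = contribution − fixed costs = $1,626,301.60 − $753,700 = $872,601.60.
So DOL = total CM / EBIT = $1,626,301.60 / $872,601.60 = 1.8637.
Operating income changes by 1.8637 × +18.2% = +33.9%.

+33.9%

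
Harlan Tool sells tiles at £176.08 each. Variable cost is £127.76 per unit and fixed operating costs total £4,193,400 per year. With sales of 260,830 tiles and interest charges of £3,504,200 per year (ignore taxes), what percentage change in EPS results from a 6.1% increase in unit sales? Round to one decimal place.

Total contribution margin = 260,830 × £48.32 = £12,603,305.60.
EBIT = £12,603,305.60 − £4,193,400 = £8,409,905.60.
Interest = £3,504,200.00, so EBIT − I = £4,905,705.60.
Degree of combined leverage = contribution ÷ (EBIT − I) = £12,603,305.60 ÷ £4,905,705.60 = 2.5691.
EPS therefore changes by 2.5691 × (+6.1%) = +15.7%.

+15.7%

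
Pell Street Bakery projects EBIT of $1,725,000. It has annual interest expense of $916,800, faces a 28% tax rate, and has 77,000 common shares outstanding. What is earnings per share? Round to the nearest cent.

Interest = $916,800.00, so EBT = $1,725,000 − $916,800.00 = $808,200.00.
After tax at 28%: net income = $808,200.00 × 0.72 = $581,904.00.
Per share: $581,904.00 / 77,000 shares = $7.56.

$7.56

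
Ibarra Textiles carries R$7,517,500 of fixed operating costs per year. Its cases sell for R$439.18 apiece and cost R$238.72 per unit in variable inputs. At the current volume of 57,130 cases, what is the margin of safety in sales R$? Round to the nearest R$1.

Contribution margin per unit = R$439.18 − R$238.72 = R$200.46. Break-even units = R$7,517,500 ÷ R$200.46 = 37,501.25; break-even revenue = 37,501.25 × R$439.18 = R$16,469,797.72.
Actual sales revenue = 57,130 × R$439.18 = R$25,090,353.40.
Margin of safety = R$25,090,353.40 − R$16,469,797.72 = R$8,620,556.

R$8,620,556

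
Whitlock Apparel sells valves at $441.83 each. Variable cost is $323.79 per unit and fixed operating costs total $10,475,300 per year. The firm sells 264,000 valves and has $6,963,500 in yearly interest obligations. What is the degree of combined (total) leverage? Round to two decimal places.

2.27

Contribution at this volume is 264,000 × $118.04 = $31,162,560.00.
EBIT = $31,162,560.00 − $10,475,300 = $20,687,260.00. Interest = $6,963,500.00, so EBIT − I = $13,723,760.00.
DCL = contribution ÷ (EBIT − I) = $31,162,560.00 ÷ $13,723,760.00 = 2.2707.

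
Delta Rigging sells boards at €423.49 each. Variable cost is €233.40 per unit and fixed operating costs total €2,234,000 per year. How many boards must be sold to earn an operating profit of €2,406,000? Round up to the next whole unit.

24,410 boards

Unit CM = price − variable cost = €423.49 − €233.40 = €190.09.
Need Q such that Q × €190.09 − €2,234,000 = €2,406,000, i.e. Q = €4,640,000 / €190.09 = 24,409.49 → 24,410.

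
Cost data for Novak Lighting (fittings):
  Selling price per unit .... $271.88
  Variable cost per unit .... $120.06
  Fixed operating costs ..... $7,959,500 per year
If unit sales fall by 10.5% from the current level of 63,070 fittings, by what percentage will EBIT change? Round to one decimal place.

Contribution at this volume is 63,070 × $151.82 = $9,575,287.40.
Subtracting fixed costs: EBIT = $9,575,287.40 − $7,959,500 = $1,615,787.40.
Degree of operating leverage = $9,575,287.40 / $1,615,787.40 = 5.9261.
Operating income changes by 5.9261 × -10.5% = -62.2%.

-62.2%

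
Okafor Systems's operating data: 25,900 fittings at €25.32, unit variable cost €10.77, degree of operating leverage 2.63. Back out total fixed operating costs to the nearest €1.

€233,558

Contribution at this volume is 25,900 × €14.55 = €376,845.00.
DOL = contribution / EBIT, so EBIT = €376,845.00 / 2.63 = €143,287.07.
Fixed costs = CM − EBIT = €376,845.00 − €143,287.07 = €233,558.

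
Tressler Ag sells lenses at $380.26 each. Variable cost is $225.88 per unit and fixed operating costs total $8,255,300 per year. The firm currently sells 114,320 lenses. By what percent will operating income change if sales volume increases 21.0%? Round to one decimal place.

Total contribution margin = 114,320 × $154.38 = $17,648,721.60.
EBIT = $17,648,721.60 − $8,255,300 = $9,393,421.60.
So DOL = total CM / EBIT = $17,648,721.60 / $9,393,421.60 = 1.8788.
So EBIT moves 1.8788 × (+21.0%) = +39.5%.

+39.5%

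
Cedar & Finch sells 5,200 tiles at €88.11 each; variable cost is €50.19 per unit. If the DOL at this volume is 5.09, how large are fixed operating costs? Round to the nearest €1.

At 5,200 units, contribution = 5,200 × €37.92 = €197,184.00.
Since DOL = CM ÷ EBIT, EBIT = €197,184.00 ÷ 5.09 = €38,739.49.
And FC = contribution − EBIT = €197,184.00 − €38,739.49 = €158,445.

€158,445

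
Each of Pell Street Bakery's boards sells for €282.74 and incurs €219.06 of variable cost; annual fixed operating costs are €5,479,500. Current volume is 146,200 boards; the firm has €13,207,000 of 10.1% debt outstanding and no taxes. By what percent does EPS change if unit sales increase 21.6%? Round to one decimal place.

+80.5%

Contribution at this volume is 146,200 × €63.68 = €9,310,016.00.
Subtracting fixed costs: EBIT = €9,310,016.00 − €5,479,500 = €3,830,516.00.
Interest = €1,333,907.00, so EBIT − I = €2,496,609.00.
Degree of combined leverage = contribution ÷ (EBIT − I) = €9,310,016.00 ÷ €2,496,609.00 = 3.7291.
EPS therefore changes by 3.7291 × (+21.6%) = +80.5%.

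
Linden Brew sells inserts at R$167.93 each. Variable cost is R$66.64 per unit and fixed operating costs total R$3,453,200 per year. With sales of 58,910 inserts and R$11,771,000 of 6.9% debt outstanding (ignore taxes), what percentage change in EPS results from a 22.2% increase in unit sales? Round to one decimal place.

+77.8%

At 58,910 units, contribution = 58,910 × R$101.29 = R$5,966,993.90.
Subtracting fixed costs: EBIT = R$5,966,993.90 − R$3,453,200 = R$2,513,793.90.
Interest = R$812,199.00, so EBIT − I = R$1,701,594.90.
Degree of combined leverage = contribution ÷ (EBIT − I) = R$5,966,993.90 ÷ R$1,701,594.90 = 3.5067.
EPS therefore changes by 3.5067 × (+22.2%) = +77.8%.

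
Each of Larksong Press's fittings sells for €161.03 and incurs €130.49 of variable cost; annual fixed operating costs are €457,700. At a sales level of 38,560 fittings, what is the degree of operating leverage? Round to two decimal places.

1.64

Contribution at this volume is 38,560 × €30.54 = €1,177,622.40.
Operating income = contribution − fixed costs = €1,177,622.40 − €457,700 = €719,922.40.
So DOL = total CM / EBIT = €1,177,622.40 / €719,922.40 = 1.6358.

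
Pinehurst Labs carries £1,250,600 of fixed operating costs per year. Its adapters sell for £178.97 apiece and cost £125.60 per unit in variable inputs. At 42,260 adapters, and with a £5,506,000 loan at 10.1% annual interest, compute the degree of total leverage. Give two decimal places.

At 42,260 units, contribution = 42,260 × £53.37 = £2,255,416.20.
EBIT = £2,255,416.20 − £1,250,600 = £1,004,816.20. Interest = £556,106.00.
DOL = £2,255,416.20 ÷ £1,004,816.20 = 2.2446; DFL = £1,004,816.20 ÷ £448,710.20 = 2.2393.
Combined leverage = 2.2446 × 2.2393 = 5.0263.

5.03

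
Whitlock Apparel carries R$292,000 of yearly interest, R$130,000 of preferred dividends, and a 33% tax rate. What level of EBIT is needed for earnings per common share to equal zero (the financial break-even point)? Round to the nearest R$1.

Grossing the preferred dividend up to pre-tax terms: R$130,000 / (1 − 0.33) = R$194,029.85.
Financial break-even EBIT = interest + D_p ÷ (1 − t) = R$292,000 + R$194,029.85 = R$486,029.85.

R$486,030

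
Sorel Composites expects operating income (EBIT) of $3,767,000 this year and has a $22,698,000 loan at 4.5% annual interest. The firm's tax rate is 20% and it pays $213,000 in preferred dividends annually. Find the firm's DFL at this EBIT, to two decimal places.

Annual interest charges come to $1,021,410.00.
Preferred dividends grossed up pre-tax: $213,000 / (1 − 0.20) = $266,250.00.
DFL = EBIT ÷ [EBIT − I − D_p/(1−t)] = $3,767,000 ÷ [$3,767,000 − $1,021,410.00 − $266,250.00] = $3,767,000 ÷ $2,479,340.00 = 1.5194.

1.52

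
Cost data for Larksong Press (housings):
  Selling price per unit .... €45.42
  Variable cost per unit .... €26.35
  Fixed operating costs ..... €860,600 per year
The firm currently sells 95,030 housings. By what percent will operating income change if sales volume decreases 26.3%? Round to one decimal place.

-50.1%

Contribution at this volume is 95,030 × €19.07 = €1,812,222.10.
EBIT = €1,812,222.10 − €860,600 = €951,622.10.
Degree of operating leverage = €1,812,222.10 / €951,622.10 = 1.9044.
Operating income changes by 1.9044 × -26.3% = -50.1%.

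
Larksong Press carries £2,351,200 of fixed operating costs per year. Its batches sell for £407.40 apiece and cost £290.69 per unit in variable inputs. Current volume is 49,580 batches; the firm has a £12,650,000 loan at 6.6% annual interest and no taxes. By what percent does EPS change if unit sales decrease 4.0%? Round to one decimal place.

-8.9%

Contribution at this volume is 49,580 × £116.71 = £5,786,481.80.
Subtracting fixed costs: EBIT = £5,786,481.80 − £2,351,200 = £3,435,281.80.
After interest of £834,900.00, pre-tax earnings = £2,600,381.80.
Degree of combined leverage = contribution ÷ (EBIT − I) = £5,786,481.80 ÷ £2,600,381.80 = 2.2252.
EPS therefore changes by 2.2252 × (-4.0%) = -8.9%.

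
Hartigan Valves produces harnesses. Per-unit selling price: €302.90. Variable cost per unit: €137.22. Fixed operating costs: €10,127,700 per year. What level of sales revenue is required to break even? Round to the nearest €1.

CM per unit = €302.90 − €137.22 = €165.68; CM ratio = €165.68 / €302.90 = 0.5470.
Break-even sales = FC ÷ CM ratio = €10,127,700 × €302.90 / €165.68 = €18,515,695.

€18,515,695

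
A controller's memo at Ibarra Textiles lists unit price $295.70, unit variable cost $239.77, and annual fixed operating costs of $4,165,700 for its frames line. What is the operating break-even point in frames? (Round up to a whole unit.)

74,481 frames

Unit CM = price − variable cost = $295.70 − $239.77 = $55.93.
Break-even Q = $4,165,700 / $55.93 = 74,480.60 → 74,481 frames.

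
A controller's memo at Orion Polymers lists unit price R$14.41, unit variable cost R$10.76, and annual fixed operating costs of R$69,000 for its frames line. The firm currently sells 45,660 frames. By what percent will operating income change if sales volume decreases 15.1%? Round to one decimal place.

Total contribution margin = 45,660 × R$3.65 = R$166,659.00.
Operating income = contribution − fixed costs = R$166,659.00 − R$69,000 = R$97,659.00.
DOL = contribution ÷ EBIT = R$166,659.00 ÷ R$97,659.00 = 1.7065.
%ΔEBIT = DOL × %ΔSales = 1.7065 × -15.1% = -25.8%.

-25.8%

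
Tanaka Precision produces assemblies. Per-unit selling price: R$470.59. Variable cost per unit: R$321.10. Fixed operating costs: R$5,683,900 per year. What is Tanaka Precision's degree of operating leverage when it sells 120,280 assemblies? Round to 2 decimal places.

At 120,280 units, contribution = 120,280 × R$149.49 = R$17,980,657.20.
EBIT = R$17,980,657.20 − R$5,683,900 = R$12,296,757.20.
Degree of operating leverage = R$17,980,657.20 / R$12,296,757.20 = 1.4622.

1.46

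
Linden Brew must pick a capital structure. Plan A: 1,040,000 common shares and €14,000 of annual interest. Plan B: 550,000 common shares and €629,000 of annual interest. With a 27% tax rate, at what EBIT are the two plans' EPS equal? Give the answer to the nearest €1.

At indifference, (EBIT − 14,000)(1 − t)/1,040,000 = (EBIT − 629,000)(1 − t)/550,000.
The (1 − t) factor cancels: (EBIT − 14,000) × 550,000 = (EBIT − 629,000) × 1,040,000.
EBIT × (1,040,000 − 550,000) = 629,000 × 1,040,000 − 14,000 × 550,000 = 646,460,000,000, so EBIT = 646,460,000,000 ÷ 490,000 = 1,319,306.12.

€1,319,306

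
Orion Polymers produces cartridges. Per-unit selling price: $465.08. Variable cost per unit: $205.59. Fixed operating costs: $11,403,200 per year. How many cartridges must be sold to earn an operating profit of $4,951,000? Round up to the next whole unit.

63,025 cartridges

Each unit contributes $465.08 − $205.59 = $259.49.
Units = (FC + target) / CM = ($11,403,200 + $4,951,000) / $259.49 = 63,024.39, so 63,025 cartridges.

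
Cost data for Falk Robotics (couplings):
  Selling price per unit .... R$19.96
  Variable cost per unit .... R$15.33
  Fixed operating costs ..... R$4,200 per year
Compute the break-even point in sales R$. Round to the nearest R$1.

R$18,106

CM per unit = R$19.96 − R$15.33 = R$4.63; CM ratio = R$4.63 / R$19.96 = 0.2320.
Break-even revenue = fixed costs × price ÷ CM = R$4,200 × R$19.96 ÷ R$4.63 = R$18,106.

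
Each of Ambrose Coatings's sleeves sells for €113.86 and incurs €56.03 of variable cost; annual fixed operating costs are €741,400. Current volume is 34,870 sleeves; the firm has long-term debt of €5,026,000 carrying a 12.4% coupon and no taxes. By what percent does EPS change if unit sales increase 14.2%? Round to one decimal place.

Total contribution margin = 34,870 × €57.83 = €2,016,532.10.
Subtracting fixed costs: EBIT = €2,016,532.10 − €741,400 = €1,275,132.10.
After interest of €623,224.00, pre-tax earnings = €651,908.10.
DCL = total CM / (EBIT − I) = €2,016,532.10 / €651,908.10 = 3.0933.
%ΔEPS = DCL × %ΔSales = 3.0933 × +14.2% = +43.9%.

+43.9%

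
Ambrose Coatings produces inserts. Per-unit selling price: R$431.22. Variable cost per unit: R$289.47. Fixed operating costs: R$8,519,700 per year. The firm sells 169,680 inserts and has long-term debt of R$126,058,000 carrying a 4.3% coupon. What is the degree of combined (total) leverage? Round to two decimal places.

2.38

Contribution at this volume is 169,680 × R$141.75 = R$24,052,140.00.
Subtracting fixed costs: EBIT = R$24,052,140.00 − R$8,519,700 = R$15,532,440.00. Interest = R$5,420,494.00, so EBIT − I = R$10,111,946.00.
DCL = contribution ÷ (EBIT − I) = R$24,052,140.00 ÷ R$10,111,946.00 = 2.3786.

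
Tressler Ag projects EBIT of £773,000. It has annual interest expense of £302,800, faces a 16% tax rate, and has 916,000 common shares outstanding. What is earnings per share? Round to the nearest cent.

£0.43

Pre-tax income = £773,000 − £302,800.00 = £470,200.00.
Net income = £470,200.00 × (1 − 0.16) = £394,968.00.
EPS = £394,968.00 ÷ 916,000 = £0.43.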